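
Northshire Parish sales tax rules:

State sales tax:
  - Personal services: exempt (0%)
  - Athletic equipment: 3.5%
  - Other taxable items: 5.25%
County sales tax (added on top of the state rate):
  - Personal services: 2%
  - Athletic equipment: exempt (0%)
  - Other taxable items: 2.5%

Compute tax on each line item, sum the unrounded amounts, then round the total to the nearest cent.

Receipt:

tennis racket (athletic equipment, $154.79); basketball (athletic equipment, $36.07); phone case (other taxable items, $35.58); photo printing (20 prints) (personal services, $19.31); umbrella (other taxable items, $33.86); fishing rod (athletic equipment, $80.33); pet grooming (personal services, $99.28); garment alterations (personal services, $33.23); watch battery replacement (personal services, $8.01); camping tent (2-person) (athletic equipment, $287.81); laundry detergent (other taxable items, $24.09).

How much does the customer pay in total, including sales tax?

Tennis racket $154.79: athletic equipment → 3.5% + 0% county = 3.5% → $5.41765
Basketball $36.07: athletic equipment → 3.5% + 0% county = 3.5% → $1.26245
Phone case $35.58: other taxable items → 5.25% + 2.5% county = 7.75% → $2.75745
Photo printing (20 prints) $19.31: personal services → 0% + 2% county = 2% → $0.3862
Umbrella $33.86: other taxable items → 5.25% + 2.5% county = 7.75% → $2.62415
Fishing rod $80.33: athletic equipment → 3.5% + 0% county = 3.5% → $2.81155
Pet grooming $99.28: personal services → 0% + 2% county = 2% → $1.9856
Garment alterations $33.23: personal services → 0% + 2% county = 2% → $0.6646
Watch battery replacement $8.01: personal services → 0% + 2% county = 2% → $0.1602
Camping tent (2-person) $287.81: athletic equipment → 3.5% + 0% county = 3.5% → $10.07335
Laundry detergent $24.09: other taxable items → 5.25% + 2.5% county = 7.75% → $1.866975
Subtotal = $812.36; unrounded tax = $30.010175 → $30.01; total due = $842.37

$842.37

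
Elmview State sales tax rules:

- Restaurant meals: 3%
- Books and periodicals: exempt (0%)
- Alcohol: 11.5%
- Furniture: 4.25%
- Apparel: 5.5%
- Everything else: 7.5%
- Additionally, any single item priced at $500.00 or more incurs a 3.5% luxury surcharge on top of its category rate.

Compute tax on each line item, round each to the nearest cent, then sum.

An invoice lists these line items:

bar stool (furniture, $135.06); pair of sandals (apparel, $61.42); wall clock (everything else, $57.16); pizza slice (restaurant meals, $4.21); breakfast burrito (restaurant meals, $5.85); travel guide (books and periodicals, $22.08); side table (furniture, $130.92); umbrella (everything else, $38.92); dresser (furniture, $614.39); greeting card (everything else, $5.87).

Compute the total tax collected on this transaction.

Bar stool $135.06: furniture → 4.25% → $5.74
Pair of sandals $61.42: apparel → 5.5% → $3.38
Wall clock $57.16: everything else → 7.5% → $4.29
Pizza slice $4.21: restaurant meals → 3% → $0.13
Breakfast burrito $5.85: restaurant meals → 3% → $0.18
Travel guide $22.08: books and periodicals → 0% → $0.00
Side table $130.92: furniture → 4.25% → $5.56
Umbrella $38.92: everything else → 7.5% → $2.92
Dresser $614.39: furniture → 4.25% + 3.5% surcharge = 7.75% → $47.62
Greeting card $5.87: everything else → 7.5% → $0.44
Total tax = $5.74 + $3.38 + $4.29 + $0.13 + $0.18 + $5.56 + $2.92 + $47.62 + $0.44 = $70.26

$70.26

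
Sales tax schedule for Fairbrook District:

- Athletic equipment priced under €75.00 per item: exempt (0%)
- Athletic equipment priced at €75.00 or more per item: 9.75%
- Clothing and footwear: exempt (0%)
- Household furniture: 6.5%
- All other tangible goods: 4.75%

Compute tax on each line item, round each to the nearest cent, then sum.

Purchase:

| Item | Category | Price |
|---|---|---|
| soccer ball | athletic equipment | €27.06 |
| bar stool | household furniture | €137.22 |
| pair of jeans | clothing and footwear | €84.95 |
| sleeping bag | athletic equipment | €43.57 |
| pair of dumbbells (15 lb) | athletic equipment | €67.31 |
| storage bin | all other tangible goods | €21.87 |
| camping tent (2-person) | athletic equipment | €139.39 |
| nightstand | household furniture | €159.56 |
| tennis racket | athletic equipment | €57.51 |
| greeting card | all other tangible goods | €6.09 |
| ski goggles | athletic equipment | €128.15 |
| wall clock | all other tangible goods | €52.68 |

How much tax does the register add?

Soccer ball €27.06: athletic equipment, under €75.00 → 0% → €0.00
Bar stool €137.22: household furniture → 6.5% → €8.92
Pair of jeans €84.95: clothing and footwear → 0% → €0.00
Sleeping bag €43.57: athletic equipment, under €75.00 → 0% → €0.00
Pair of dumbbells (15 lb) €67.31: athletic equipment, under €75.00 → 0% → €0.00
Storage bin €21.87: all other tangible goods → 4.75% → €1.04
Camping tent (2-person) €139.39: athletic equipment, €75.00 or more → 9.75% → €13.59
Nightstand €159.56: household furniture → 6.5% → €10.37
Tennis racket €57.51: athletic equipment, under €75.00 → 0% → €0.00
Greeting card €6.09: all other tangible goods → 4.75% → €0.29
Ski goggles €128.15: athletic equipment, €75.00 or more → 9.75% → €12.49
Wall clock €52.68: all other tangible goods → 4.75% → €2.50
Total tax = €8.92 + €1.04 + €13.59 + €10.37 + €0.29 + €12.49 + €2.50 = €49.20

€49.20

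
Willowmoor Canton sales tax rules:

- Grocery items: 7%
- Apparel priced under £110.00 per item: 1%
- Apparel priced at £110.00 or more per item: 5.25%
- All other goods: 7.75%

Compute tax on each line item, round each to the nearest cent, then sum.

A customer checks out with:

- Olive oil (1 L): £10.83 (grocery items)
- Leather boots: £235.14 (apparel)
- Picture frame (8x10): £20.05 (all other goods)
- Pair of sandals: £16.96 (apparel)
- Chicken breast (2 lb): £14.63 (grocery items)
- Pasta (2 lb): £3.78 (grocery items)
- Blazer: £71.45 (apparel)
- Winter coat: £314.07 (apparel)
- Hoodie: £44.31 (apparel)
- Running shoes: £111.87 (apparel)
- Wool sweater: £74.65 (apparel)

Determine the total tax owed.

£40.36

Olive oil (1 L) £10.83: grocery items → 7% → £0.76
Leather boots £235.14: apparel, £110.00 or more → 5.25% → £12.34
Picture frame (8x10) £20.05: all other goods → 7.75% → £1.55
Pair of sandals £16.96: apparel, under £110.00 → 1% → £0.17
Chicken breast (2 lb) £14.63: grocery items → 7% → £1.02
Pasta (2 lb) £3.78: grocery items → 7% → £0.26
Blazer £71.45: apparel, under £110.00 → 1% → £0.71
Winter coat £314.07: apparel, £110.00 or more → 5.25% → £16.49
Hoodie £44.31: apparel, under £110.00 → 1% → £0.44
Running shoes £111.87: apparel, £110.00 or more → 5.25% → £5.87
Wool sweater £74.65: apparel, under £110.00 → 1% → £0.75
Total tax = £0.76 + £12.34 + £1.55 + £0.17 + £1.02 + £0.26 + £0.71 + £16.49 + £0.44 + £5.87 + £0.75 = £40.36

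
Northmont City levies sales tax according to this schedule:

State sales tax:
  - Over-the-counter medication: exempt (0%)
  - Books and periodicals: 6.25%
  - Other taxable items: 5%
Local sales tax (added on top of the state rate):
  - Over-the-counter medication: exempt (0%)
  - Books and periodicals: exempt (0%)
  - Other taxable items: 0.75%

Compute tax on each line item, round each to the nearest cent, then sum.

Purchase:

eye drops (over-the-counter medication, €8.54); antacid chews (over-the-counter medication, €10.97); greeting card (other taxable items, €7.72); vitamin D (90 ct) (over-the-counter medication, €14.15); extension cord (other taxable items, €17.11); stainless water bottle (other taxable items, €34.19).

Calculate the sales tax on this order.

€3.39

Eye drops €8.54: over-the-counter medication → 0% + 0% local = 0% → €0.00
Antacid chews €10.97: over-the-counter medication → 0% + 0% local = 0% → €0.00
Greeting card €7.72: other taxable items → 5% + 0.75% local = 5.75% → €0.44
Vitamin D (90 ct) €14.15: over-the-counter medication → 0% + 0% local = 0% → €0.00
Extension cord €17.11: other taxable items → 5% + 0.75% local = 5.75% → €0.98
Stainless water bottle €34.19: other taxable items → 5% + 0.75% local = 5.75% → €1.97
Total tax = €0.44 + €0.98 + €1.97 = €3.39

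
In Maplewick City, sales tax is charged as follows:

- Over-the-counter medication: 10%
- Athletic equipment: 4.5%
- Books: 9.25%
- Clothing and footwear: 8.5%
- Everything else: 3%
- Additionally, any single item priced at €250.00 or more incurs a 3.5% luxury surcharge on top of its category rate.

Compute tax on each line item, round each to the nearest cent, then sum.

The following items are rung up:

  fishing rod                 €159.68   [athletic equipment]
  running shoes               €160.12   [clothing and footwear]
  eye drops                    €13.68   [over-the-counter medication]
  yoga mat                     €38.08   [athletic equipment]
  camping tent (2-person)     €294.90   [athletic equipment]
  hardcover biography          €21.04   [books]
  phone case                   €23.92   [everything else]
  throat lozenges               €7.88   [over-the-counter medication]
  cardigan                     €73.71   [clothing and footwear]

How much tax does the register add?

€57.20

Fishing rod €159.68: athletic equipment → 4.5% → €7.19
Running shoes €160.12: clothing and footwear → 8.5% → €13.61
Eye drops €13.68: over-the-counter medication → 10% → €1.37
Yoga mat €38.08: athletic equipment → 4.5% → €1.71
Camping tent (2-person) €294.90: athletic equipment → 4.5% + 3.5% surcharge = 8% → €23.59
Hardcover biography €21.04: books → 9.25% → €1.95
Phone case €23.92: everything else → 3% → €0.72
Throat lozenges €7.88: over-the-counter medication → 10% → €0.79
Cardigan €73.71: clothing and footwear → 8.5% → €6.27
Total tax = €7.19 + €13.61 + €1.37 + €1.71 + €23.59 + €1.95 + €0.72 + €0.79 + €6.27 = €57.20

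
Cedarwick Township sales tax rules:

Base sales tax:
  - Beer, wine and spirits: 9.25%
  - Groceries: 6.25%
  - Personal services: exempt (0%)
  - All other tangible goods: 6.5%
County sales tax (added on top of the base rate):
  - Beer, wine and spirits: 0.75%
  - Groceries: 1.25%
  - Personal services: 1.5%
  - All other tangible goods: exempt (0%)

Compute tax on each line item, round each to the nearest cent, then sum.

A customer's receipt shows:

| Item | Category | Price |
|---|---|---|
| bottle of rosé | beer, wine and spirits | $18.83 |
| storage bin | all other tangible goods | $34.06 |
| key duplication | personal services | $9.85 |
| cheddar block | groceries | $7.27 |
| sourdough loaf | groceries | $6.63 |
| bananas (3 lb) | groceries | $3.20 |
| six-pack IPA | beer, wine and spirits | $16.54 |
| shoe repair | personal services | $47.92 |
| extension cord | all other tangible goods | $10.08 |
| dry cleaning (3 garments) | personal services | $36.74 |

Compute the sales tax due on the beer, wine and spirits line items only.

Bottle of rosé $18.83: beer, wine and spirits → 9.25% + 0.75% county = 10% → $1.88
Six-pack IPA $16.54: beer, wine and spirits → 9.25% + 0.75% county = 10% → $1.65
Tax on beer, wine and spirits = $1.88 + $1.65 = $3.53

$3.53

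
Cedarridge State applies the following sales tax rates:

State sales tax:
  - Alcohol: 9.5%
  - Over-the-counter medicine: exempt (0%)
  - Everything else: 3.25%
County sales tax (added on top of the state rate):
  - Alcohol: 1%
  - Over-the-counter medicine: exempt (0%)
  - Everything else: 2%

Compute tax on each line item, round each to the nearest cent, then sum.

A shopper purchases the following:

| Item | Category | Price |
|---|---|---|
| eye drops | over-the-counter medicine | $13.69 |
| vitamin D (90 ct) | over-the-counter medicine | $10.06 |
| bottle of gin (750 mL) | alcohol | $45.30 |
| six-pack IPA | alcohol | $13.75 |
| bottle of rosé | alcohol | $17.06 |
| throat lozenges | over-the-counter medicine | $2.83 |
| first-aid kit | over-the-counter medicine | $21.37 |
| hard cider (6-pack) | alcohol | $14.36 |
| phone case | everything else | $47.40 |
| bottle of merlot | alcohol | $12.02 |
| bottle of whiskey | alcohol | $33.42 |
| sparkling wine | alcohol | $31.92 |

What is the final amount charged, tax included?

$283.29

Eye drops $13.69: over-the-counter medicine → 0% + 0% county = 0% → $0.00
Vitamin D (90 ct) $10.06: over-the-counter medicine → 0% + 0% county = 0% → $0.00
Bottle of gin (750 mL) $45.30: alcohol → 9.5% + 1% county = 10.5% → $4.76
Six-pack IPA $13.75: alcohol → 9.5% + 1% county = 10.5% → $1.44
Bottle of rosé $17.06: alcohol → 9.5% + 1% county = 10.5% → $1.79
Throat lozenges $2.83: over-the-counter medicine → 0% + 0% county = 0% → $0.00
First-aid kit $21.37: over-the-counter medicine → 0% + 0% county = 0% → $0.00
Hard cider (6-pack) $14.36: alcohol → 9.5% + 1% county = 10.5% → $1.51
Phone case $47.40: everything else → 3.25% + 2% county = 5.25% → $2.49
Bottle of merlot $12.02: alcohol → 9.5% + 1% county = 10.5% → $1.26
Bottle of whiskey $33.42: alcohol → 9.5% + 1% county = 10.5% → $3.51
Sparkling wine $31.92: alcohol → 9.5% + 1% county = 10.5% → $3.35
Subtotal = $263.18; tax = $20.11; total due = $283.29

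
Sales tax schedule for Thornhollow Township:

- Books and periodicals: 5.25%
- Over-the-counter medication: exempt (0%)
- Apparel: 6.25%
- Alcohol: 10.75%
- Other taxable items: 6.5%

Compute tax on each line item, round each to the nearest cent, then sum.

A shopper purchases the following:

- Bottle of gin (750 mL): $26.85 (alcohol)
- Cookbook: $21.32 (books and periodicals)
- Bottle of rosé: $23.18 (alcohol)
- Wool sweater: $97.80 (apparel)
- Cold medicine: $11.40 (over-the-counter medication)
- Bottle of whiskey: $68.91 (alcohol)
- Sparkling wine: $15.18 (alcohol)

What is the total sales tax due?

Bottle of gin (750 mL) $26.85: alcohol → 10.75% → $2.89
Cookbook $21.32: books and periodicals → 5.25% → $1.12
Bottle of rosé $23.18: alcohol → 10.75% → $2.49
Wool sweater $97.80: apparel → 6.25% → $6.11
Cold medicine $11.40: over-the-counter medication → 0% → $0.00
Bottle of whiskey $68.91: alcohol → 10.75% → $7.41
Sparkling wine $15.18: alcohol → 10.75% → $1.63
Total tax = $2.89 + $1.12 + $2.49 + $6.11 + $7.41 + $1.63 = $21.65

$21.65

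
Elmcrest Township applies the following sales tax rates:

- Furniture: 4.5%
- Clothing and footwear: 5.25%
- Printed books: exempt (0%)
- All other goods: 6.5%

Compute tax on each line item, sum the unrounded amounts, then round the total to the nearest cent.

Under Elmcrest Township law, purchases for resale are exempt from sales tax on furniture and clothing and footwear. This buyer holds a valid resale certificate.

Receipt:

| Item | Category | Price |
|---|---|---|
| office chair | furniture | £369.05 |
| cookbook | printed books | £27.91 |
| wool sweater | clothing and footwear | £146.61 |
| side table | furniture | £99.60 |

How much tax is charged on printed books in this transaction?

£0.00

Cookbook £27.91: printed books → 0% → £0.00
Tax on printed books: unrounded sum = £0.00 → £0.00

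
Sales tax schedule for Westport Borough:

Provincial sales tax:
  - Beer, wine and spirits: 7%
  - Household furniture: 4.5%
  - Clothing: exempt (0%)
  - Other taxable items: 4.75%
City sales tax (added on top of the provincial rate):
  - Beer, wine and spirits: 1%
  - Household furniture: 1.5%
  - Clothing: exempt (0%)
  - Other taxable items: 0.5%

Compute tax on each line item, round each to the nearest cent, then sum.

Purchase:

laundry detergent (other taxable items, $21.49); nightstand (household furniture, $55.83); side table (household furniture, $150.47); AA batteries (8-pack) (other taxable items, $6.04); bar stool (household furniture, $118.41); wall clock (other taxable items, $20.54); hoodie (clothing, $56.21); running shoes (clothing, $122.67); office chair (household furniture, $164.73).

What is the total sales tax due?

Laundry detergent $21.49: other taxable items → 4.75% + 0.5% city = 5.25% → $1.13
Nightstand $55.83: household furniture → 4.5% + 1.5% city = 6% → $3.35
Side table $150.47: household furniture → 4.5% + 1.5% city = 6% → $9.03
AA batteries (8-pack) $6.04: other taxable items → 4.75% + 0.5% city = 5.25% → $0.32
Bar stool $118.41: household furniture → 4.5% + 1.5% city = 6% → $7.10
Wall clock $20.54: other taxable items → 4.75% + 0.5% city = 5.25% → $1.08
Hoodie $56.21: clothing → 0% + 0% city = 0% → $0.00
Running shoes $122.67: clothing → 0% + 0% city = 0% → $0.00
Office chair $164.73: household furniture → 4.5% + 1.5% city = 6% → $9.88
Total tax = $1.13 + $3.35 + $9.03 + $0.32 + $7.10 + $1.08 + $9.88 = $31.89

$31.89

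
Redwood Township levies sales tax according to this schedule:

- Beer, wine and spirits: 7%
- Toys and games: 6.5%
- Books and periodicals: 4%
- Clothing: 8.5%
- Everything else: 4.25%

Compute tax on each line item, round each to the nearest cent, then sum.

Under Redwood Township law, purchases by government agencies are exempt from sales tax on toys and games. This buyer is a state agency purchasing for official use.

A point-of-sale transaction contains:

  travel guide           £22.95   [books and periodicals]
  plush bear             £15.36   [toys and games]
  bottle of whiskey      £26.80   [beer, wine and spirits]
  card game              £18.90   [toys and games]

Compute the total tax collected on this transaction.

£2.80

Travel guide £22.95: books and periodicals → 4% → £0.92
Plush bear £15.36: toys and games, buyer-exempt → 0% → £0.00
Bottle of whiskey £26.80: beer, wine and spirits → 7% → £1.88
Card game £18.90: toys and games, buyer-exempt → 0% → £0.00
Total tax = £0.92 + £1.88 = £2.80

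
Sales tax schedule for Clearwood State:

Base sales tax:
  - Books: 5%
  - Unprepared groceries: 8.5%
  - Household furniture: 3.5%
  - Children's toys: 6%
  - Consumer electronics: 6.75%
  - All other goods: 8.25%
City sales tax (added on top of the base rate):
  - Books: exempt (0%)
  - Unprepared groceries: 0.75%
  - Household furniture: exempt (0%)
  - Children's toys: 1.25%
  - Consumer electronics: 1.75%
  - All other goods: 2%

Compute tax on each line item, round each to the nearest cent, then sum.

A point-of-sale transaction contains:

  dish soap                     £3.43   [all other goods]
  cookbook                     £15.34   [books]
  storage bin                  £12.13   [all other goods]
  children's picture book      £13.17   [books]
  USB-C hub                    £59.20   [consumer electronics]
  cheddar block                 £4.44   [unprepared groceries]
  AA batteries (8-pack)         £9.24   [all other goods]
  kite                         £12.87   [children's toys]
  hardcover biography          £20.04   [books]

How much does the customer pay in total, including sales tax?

£161.20

Dish soap £3.43: all other goods → 8.25% + 2% city = 10.25% → £0.35
Cookbook £15.34: books → 5% + 0% city = 5% → £0.77
Storage bin £12.13: all other goods → 8.25% + 2% city = 10.25% → £1.24
Children's picture book £13.17: books → 5% + 0% city = 5% → £0.66
USB-C hub £59.20: consumer electronics → 6.75% + 1.75% city = 8.5% → £5.03
Cheddar block £4.44: unprepared groceries → 8.5% + 0.75% city = 9.25% → £0.41
AA batteries (8-pack) £9.24: all other goods → 8.25% + 2% city = 10.25% → £0.95
Kite £12.87: children's toys → 6% + 1.25% city = 7.25% → £0.93
Hardcover biography £20.04: books → 5% + 0% city = 5% → £1.00
Subtotal = £149.86; tax = £11.34; total due = £161.20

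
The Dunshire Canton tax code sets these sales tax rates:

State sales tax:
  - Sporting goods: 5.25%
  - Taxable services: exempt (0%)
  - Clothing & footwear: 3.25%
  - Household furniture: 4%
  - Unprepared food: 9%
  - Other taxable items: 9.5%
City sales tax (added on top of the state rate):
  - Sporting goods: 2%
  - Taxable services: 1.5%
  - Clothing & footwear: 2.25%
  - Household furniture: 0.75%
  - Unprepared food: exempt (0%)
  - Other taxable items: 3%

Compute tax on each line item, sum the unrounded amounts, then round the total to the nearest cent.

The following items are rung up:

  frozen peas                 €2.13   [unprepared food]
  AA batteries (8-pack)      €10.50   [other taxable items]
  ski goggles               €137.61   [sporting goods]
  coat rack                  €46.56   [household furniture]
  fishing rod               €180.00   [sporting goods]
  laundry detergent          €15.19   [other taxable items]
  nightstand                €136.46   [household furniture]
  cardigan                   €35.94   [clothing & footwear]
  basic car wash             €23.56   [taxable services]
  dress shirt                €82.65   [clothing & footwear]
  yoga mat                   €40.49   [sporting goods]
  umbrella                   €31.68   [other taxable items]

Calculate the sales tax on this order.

€48.89

Frozen peas €2.13: unprepared food → 9% + 0% city = 9% → €0.1917
AA batteries (8-pack) €10.50: other taxable items → 9.5% + 3% city = 12.5% → €1.3125
Ski goggles €137.61: sporting goods → 5.25% + 2% city = 7.25% → €9.976725
Coat rack €46.56: household furniture → 4% + 0.75% city = 4.75% → €2.2116
Fishing rod €180.00: sporting goods → 5.25% + 2% city = 7.25% → €13.05
Laundry detergent €15.19: other taxable items → 9.5% + 3% city = 12.5% → €1.89875
Nightstand €136.46: household furniture → 4% + 0.75% city = 4.75% → €6.48185
Cardigan €35.94: clothing & footwear → 3.25% + 2.25% city = 5.5% → €1.9767
Basic car wash €23.56: taxable services → 0% + 1.5% city = 1.5% → €0.3534
Dress shirt €82.65: clothing & footwear → 3.25% + 2.25% city = 5.5% → €4.54575
Yoga mat €40.49: sporting goods → 5.25% + 2% city = 7.25% → €2.935525
Umbrella €31.68: other taxable items → 9.5% + 3% city = 12.5% → €3.96
Unrounded tax sum = €48.8945 → €48.89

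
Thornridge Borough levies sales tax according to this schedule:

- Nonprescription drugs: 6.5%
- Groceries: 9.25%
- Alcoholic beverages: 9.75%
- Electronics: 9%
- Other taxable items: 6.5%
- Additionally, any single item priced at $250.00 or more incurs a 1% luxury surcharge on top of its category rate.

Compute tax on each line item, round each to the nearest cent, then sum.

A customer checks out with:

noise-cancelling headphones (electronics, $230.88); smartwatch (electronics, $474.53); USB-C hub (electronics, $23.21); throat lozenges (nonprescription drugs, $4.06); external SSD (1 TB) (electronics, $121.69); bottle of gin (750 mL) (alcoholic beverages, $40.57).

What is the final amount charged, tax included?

$980.43

Noise-cancelling headphones $230.88: electronics → 9% → $20.78
Smartwatch $474.53: electronics → 9% + 1% surcharge = 10% → $47.45
USB-C hub $23.21: electronics → 9% → $2.09
Throat lozenges $4.06: nonprescription drugs → 6.5% → $0.26
External SSD (1 TB) $121.69: electronics → 9% → $10.95
Bottle of gin (750 mL) $40.57: alcoholic beverages → 9.75% → $3.96
Subtotal = $894.94; tax = $85.49; total due = $980.43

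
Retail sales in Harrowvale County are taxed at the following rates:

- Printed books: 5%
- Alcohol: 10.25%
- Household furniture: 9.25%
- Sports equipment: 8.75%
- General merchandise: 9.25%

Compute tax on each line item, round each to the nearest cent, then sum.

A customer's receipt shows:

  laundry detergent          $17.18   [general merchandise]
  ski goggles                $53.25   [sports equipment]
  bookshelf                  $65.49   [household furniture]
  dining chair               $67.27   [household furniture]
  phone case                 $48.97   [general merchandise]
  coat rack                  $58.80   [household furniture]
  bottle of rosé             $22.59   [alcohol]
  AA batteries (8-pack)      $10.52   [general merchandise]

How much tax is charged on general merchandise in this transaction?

Laundry detergent $17.18: general merchandise → 9.25% → $1.59
Phone case $48.97: general merchandise → 9.25% → $4.53
AA batteries (8-pack) $10.52: general merchandise → 9.25% → $0.97
Tax on general merchandise = $1.59 + $4.53 + $0.97 = $7.09

$7.09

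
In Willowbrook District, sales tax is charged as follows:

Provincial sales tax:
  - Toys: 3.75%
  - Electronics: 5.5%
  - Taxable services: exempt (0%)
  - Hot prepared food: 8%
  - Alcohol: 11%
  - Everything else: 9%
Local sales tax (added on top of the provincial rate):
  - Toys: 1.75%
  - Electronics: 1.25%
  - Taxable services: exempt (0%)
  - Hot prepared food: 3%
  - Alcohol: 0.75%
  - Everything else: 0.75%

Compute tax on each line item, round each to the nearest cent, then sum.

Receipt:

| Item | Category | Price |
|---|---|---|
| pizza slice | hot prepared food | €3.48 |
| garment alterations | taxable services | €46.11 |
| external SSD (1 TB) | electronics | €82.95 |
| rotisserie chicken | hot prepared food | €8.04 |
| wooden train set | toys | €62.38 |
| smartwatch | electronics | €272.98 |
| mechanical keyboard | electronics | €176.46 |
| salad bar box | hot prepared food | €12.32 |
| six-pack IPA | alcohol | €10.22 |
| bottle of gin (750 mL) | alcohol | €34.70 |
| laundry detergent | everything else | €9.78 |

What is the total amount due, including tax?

€767.64

Pizza slice €3.48: hot prepared food → 8% + 3% local = 11% → €0.38
Garment alterations €46.11: taxable services → 0% + 0% local = 0% → €0.00
External SSD (1 TB) €82.95: electronics → 5.5% + 1.25% local = 6.75% → €5.60
Rotisserie chicken €8.04: hot prepared food → 8% + 3% local = 11% → €0.88
Wooden train set €62.38: toys → 3.75% + 1.75% local = 5.5% → €3.43
Smartwatch €272.98: electronics → 5.5% + 1.25% local = 6.75% → €18.43
Mechanical keyboard €176.46: electronics → 5.5% + 1.25% local = 6.75% → €11.91
Salad bar box €12.32: hot prepared food → 8% + 3% local = 11% → €1.36
Six-pack IPA €10.22: alcohol → 11% + 0.75% local = 11.75% → €1.20
Bottle of gin (750 mL) €34.70: alcohol → 11% + 0.75% local = 11.75% → €4.08
Laundry detergent €9.78: everything else → 9% + 0.75% local = 9.75% → €0.95
Subtotal = €719.42; tax = €48.22; total due = €767.64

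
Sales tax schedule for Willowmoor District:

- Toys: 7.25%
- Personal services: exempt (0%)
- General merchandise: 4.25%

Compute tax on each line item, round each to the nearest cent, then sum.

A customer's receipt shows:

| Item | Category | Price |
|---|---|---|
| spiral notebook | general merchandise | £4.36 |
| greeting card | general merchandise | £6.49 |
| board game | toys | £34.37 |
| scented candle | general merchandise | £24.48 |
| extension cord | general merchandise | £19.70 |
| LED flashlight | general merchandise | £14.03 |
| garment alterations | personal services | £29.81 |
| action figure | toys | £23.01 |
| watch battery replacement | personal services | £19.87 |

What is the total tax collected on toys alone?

Board game £34.37: toys → 7.25% → £2.49
Action figure £23.01: toys → 7.25% → £1.67
Tax on toys = £2.49 + £1.67 = £4.16

£4.16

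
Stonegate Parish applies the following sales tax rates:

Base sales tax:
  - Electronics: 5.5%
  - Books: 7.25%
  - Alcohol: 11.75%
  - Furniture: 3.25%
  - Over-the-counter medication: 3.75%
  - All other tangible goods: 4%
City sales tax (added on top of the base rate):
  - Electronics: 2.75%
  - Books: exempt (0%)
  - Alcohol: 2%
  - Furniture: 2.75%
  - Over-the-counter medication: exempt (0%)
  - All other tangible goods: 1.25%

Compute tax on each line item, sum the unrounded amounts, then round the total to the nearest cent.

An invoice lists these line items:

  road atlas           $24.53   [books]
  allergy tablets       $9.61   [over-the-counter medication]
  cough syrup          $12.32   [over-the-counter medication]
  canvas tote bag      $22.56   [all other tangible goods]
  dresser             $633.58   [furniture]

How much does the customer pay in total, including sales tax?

Road atlas $24.53: books → 7.25% + 0% city = 7.25% → $1.778425
Allergy tablets $9.61: over-the-counter medication → 3.75% + 0% city = 3.75% → $0.360375
Cough syrup $12.32: over-the-counter medication → 3.75% + 0% city = 3.75% → $0.462
Canvas tote bag $22.56: all other tangible goods → 4% + 1.25% city = 5.25% → $1.1844
Dresser $633.58: furniture → 3.25% + 2.75% city = 6% → $38.0148
Subtotal = $702.60; unrounded tax = $41.80 → $41.80; total due = $744.40

$744.40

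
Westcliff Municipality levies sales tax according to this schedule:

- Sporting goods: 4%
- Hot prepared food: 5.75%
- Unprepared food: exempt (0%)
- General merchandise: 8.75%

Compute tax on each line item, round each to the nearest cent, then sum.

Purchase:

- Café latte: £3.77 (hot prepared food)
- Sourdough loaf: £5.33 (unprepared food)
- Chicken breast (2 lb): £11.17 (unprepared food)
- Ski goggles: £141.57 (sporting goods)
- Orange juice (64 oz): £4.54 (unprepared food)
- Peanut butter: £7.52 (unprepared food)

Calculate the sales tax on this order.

£5.88

Café latte £3.77: hot prepared food → 5.75% → £0.22
Sourdough loaf £5.33: unprepared food → 0% → £0.00
Chicken breast (2 lb) £11.17: unprepared food → 0% → £0.00
Ski goggles £141.57: sporting goods → 4% → £5.66
Orange juice (64 oz) £4.54: unprepared food → 0% → £0.00
Peanut butter £7.52: unprepared food → 0% → £0.00
Total tax = £0.22 + £5.66 = £5.88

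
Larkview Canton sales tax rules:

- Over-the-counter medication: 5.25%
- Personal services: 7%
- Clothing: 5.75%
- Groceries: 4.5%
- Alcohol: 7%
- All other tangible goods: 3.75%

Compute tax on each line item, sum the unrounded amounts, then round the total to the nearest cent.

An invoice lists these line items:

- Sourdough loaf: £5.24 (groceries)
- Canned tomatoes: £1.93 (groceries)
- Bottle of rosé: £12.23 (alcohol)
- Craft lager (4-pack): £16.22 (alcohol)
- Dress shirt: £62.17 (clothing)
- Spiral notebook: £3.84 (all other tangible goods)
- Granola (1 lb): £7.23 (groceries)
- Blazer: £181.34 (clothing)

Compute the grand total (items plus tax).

Sourdough loaf £5.24: groceries → 4.5% → £0.2358
Canned tomatoes £1.93: groceries → 4.5% → £0.08685
Bottle of rosé £12.23: alcohol → 7% → £0.8561
Craft lager (4-pack) £16.22: alcohol → 7% → £1.1354
Dress shirt £62.17: clothing → 5.75% → £3.574775
Spiral notebook £3.84: all other tangible goods → 3.75% → £0.144
Granola (1 lb) £7.23: groceries → 4.5% → £0.32535
Blazer £181.34: clothing → 5.75% → £10.42705
Subtotal = £290.20; unrounded tax = £16.785325 → £16.79; total due = £306.99

£306.99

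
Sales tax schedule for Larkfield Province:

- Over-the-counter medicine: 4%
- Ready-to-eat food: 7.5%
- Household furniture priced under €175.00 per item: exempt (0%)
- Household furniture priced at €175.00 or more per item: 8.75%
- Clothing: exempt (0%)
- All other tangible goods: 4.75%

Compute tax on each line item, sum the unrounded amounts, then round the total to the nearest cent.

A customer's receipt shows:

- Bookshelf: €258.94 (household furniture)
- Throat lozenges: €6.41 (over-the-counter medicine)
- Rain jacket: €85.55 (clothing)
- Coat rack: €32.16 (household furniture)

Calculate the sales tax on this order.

Bookshelf €258.94: household furniture, €175.00 or more → 8.75% → €22.65725
Throat lozenges €6.41: over-the-counter medicine → 4% → €0.2564
Rain jacket €85.55: clothing → 0% → €0.00
Coat rack €32.16: household furniture, under €175.00 → 0% → €0.00
Unrounded tax sum = €22.91365 → €22.91

€22.91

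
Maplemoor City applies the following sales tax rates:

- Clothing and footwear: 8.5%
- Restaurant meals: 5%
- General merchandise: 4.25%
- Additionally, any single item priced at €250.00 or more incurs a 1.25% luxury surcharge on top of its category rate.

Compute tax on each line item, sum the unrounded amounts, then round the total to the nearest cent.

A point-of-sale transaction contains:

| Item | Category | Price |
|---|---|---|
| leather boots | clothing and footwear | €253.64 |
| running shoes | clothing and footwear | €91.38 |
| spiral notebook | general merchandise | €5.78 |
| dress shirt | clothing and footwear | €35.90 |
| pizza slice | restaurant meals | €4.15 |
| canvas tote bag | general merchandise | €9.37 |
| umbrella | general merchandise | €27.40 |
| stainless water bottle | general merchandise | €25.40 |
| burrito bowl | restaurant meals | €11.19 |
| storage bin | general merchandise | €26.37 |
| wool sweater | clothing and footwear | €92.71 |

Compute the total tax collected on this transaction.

Leather boots €253.64: clothing and footwear → 8.5% + 1.25% surcharge = 9.75% → €24.7299
Running shoes €91.38: clothing and footwear → 8.5% → €7.7673
Spiral notebook €5.78: general merchandise → 4.25% → €0.24565
Dress shirt €35.90: clothing and footwear → 8.5% → €3.0515
Pizza slice €4.15: restaurant meals → 5% → €0.2075
Canvas tote bag €9.37: general merchandise → 4.25% → €0.398225
Umbrella €27.40: general merchandise → 4.25% → €1.1645
Stainless water bottle €25.40: general merchandise → 4.25% → €1.0795
Burrito bowl €11.19: restaurant meals → 5% → €0.5595
Storage bin €26.37: general merchandise → 4.25% → €1.120725
Wool sweater €92.71: clothing and footwear → 8.5% → €7.88035
Unrounded tax sum = €48.20465 → €48.20

€48.20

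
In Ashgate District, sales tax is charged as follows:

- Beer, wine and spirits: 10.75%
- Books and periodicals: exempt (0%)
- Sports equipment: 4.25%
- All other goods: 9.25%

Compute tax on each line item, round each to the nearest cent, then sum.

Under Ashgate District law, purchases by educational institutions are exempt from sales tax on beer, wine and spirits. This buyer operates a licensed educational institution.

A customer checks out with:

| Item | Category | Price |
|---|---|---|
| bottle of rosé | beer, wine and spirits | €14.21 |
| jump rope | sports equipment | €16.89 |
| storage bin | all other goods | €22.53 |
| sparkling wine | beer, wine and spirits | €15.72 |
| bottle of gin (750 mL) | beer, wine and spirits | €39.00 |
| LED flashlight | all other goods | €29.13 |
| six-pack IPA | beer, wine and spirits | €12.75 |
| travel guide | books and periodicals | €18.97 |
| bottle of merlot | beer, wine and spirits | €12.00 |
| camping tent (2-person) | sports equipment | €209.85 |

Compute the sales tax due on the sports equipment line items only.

€9.64

Jump rope €16.89: sports equipment → 4.25% → €0.72
Camping tent (2-person) €209.85: sports equipment → 4.25% → €8.92
Tax on sports equipment = €0.72 + €8.92 = €9.64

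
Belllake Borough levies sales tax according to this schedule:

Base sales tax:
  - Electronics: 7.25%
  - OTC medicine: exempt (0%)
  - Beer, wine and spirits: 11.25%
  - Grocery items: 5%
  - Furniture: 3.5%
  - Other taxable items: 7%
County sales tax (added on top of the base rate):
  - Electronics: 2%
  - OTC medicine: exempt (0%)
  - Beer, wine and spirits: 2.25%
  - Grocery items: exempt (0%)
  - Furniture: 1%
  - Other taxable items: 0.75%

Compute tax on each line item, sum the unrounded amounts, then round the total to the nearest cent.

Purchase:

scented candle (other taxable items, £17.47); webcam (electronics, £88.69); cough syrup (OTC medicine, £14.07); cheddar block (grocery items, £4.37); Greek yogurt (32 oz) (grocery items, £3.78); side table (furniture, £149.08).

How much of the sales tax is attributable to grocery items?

Cheddar block £4.37: grocery items → 5% + 0% county = 5% → £0.2185
Greek yogurt (32 oz) £3.78: grocery items → 5% + 0% county = 5% → £0.189
Tax on grocery items: unrounded sum = £0.4075 → £0.41

£0.41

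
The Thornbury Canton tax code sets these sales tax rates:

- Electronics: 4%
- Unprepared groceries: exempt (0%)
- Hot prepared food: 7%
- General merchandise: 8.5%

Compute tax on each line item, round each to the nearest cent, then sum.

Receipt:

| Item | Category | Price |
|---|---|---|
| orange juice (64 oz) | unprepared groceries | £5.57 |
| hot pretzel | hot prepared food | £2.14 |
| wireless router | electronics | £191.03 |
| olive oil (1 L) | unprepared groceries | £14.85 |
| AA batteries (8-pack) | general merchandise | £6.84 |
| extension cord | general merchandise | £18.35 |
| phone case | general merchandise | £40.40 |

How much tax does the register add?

Orange juice (64 oz) £5.57: unprepared groceries → 0% → £0.00
Hot pretzel £2.14: hot prepared food → 7% → £0.15
Wireless router £191.03: electronics → 4% → £7.64
Olive oil (1 L) £14.85: unprepared groceries → 0% → £0.00
AA batteries (8-pack) £6.84: general merchandise → 8.5% → £0.58
Extension cord £18.35: general merchandise → 8.5% → £1.56
Phone case £40.40: general merchandise → 8.5% → £3.43
Total tax = £0.15 + £7.64 + £0.58 + £1.56 + £3.43 = £13.36

£13.36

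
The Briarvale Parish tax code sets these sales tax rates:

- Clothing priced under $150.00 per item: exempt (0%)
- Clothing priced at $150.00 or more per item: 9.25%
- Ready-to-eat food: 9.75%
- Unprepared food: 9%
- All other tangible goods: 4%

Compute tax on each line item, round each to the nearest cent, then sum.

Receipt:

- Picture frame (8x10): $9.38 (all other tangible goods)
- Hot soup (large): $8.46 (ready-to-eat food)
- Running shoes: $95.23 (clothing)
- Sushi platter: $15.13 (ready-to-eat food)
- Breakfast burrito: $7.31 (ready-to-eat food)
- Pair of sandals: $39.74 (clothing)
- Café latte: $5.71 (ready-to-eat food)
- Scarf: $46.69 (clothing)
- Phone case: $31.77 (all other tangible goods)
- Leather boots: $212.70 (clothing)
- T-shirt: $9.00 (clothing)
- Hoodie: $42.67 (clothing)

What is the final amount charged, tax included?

$548.68

Picture frame (8x10) $9.38: all other tangible goods → 4% → $0.38
Hot soup (large) $8.46: ready-to-eat food → 9.75% → $0.82
Running shoes $95.23: clothing, under $150.00 → 0% → $0.00
Sushi platter $15.13: ready-to-eat food → 9.75% → $1.48
Breakfast burrito $7.31: ready-to-eat food → 9.75% → $0.71
Pair of sandals $39.74: clothing, under $150.00 → 0% → $0.00
Café latte $5.71: ready-to-eat food → 9.75% → $0.56
Scarf $46.69: clothing, under $150.00 → 0% → $0.00
Phone case $31.77: all other tangible goods → 4% → $1.27
Leather boots $212.70: clothing, $150.00 or more → 9.25% → $19.67
T-shirt $9.00: clothing, under $150.00 → 0% → $0.00
Hoodie $42.67: clothing, under $150.00 → 0% → $0.00
Subtotal = $523.79; tax = $24.89; total due = $548.68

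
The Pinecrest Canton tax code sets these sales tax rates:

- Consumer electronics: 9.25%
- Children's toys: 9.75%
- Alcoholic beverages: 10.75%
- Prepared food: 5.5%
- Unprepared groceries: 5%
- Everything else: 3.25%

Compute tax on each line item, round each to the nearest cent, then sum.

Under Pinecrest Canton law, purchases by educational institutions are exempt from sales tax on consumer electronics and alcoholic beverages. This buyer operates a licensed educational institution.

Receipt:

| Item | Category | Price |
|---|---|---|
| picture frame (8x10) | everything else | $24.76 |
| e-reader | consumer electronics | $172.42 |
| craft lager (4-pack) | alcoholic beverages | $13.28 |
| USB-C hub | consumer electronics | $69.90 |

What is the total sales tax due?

Picture frame (8x10) $24.76: everything else → 3.25% → $0.80
E-reader $172.42: consumer electronics, buyer-exempt → 0% → $0.00
Craft lager (4-pack) $13.28: alcoholic beverages, buyer-exempt → 0% → $0.00
USB-C hub $69.90: consumer electronics, buyer-exempt → 0% → $0.00
Total tax = $0.80

$0.80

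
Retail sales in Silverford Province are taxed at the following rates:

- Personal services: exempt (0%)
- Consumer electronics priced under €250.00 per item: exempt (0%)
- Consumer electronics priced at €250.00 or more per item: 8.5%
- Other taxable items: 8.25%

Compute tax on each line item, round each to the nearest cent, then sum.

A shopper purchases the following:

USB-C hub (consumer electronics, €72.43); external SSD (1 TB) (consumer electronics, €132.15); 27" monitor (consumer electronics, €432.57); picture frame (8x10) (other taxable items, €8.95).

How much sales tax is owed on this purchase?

USB-C hub €72.43: consumer electronics, under €250.00 → 0% → €0.00
External SSD (1 TB) €132.15: consumer electronics, under €250.00 → 0% → €0.00
27" monitor €432.57: consumer electronics, €250.00 or more → 8.5% → €36.77
Picture frame (8x10) €8.95: other taxable items → 8.25% → €0.74
Total tax = €36.77 + €0.74 = €37.51

€37.51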